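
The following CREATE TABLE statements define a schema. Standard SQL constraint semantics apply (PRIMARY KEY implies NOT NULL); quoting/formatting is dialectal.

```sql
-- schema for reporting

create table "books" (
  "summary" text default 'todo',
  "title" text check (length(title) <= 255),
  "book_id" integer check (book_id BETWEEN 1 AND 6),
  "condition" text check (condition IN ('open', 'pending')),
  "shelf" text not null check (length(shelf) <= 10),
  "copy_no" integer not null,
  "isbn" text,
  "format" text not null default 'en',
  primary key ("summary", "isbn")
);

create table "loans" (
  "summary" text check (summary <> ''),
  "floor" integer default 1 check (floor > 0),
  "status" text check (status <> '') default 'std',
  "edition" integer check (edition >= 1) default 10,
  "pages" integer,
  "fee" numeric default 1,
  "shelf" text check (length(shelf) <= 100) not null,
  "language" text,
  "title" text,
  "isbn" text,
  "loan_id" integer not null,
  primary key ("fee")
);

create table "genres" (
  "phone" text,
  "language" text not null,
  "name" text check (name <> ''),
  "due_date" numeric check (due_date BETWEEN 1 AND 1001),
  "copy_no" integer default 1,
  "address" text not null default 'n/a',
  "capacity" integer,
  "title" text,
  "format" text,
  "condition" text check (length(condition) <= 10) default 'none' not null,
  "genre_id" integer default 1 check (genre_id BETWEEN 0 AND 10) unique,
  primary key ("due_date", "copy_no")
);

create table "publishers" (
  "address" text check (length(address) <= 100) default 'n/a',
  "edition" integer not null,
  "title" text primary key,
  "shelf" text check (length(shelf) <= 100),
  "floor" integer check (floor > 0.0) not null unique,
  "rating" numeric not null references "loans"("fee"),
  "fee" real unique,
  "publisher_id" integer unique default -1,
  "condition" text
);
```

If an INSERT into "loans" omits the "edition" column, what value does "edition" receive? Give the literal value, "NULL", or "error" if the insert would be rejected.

edition has an explicit DEFAULT 10.
When the column is omitted from an INSERT, that default is used.

10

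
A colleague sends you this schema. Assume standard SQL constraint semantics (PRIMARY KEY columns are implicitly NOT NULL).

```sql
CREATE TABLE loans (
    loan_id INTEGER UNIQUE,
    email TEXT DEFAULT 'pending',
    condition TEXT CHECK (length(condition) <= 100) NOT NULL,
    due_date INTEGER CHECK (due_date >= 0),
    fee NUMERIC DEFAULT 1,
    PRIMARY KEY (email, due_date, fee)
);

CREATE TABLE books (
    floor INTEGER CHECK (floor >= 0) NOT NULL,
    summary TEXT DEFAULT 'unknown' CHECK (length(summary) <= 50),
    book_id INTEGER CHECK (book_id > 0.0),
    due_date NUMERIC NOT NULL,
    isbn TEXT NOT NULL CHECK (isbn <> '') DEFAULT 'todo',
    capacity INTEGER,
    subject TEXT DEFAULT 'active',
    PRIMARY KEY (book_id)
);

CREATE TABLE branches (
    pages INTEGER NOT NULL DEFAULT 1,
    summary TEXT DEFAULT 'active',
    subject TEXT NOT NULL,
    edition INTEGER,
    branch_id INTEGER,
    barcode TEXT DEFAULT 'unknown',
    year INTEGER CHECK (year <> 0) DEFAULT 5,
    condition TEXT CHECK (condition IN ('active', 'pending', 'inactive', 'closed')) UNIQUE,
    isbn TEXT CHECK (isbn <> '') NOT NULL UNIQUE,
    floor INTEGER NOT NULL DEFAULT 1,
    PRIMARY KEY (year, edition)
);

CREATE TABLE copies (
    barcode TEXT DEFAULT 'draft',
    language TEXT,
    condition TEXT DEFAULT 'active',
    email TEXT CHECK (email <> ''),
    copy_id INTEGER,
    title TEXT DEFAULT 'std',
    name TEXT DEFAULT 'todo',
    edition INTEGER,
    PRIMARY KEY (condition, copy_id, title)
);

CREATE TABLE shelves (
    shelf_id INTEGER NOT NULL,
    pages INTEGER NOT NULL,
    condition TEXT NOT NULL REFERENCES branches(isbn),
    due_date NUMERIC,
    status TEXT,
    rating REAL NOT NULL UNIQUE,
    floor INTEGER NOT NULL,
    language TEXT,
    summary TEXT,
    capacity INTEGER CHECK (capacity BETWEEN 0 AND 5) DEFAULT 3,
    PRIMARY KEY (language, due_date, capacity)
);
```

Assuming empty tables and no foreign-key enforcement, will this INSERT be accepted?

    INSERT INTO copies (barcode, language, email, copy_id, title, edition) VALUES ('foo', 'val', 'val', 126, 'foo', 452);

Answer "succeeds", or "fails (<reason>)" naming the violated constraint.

NOT NULL columns: condition defaults to 'active'; copy_id is supplied; title is supplied.
CHECK constraints: 'val' satisfies (email <> '').
No constraint is violated.

succeeds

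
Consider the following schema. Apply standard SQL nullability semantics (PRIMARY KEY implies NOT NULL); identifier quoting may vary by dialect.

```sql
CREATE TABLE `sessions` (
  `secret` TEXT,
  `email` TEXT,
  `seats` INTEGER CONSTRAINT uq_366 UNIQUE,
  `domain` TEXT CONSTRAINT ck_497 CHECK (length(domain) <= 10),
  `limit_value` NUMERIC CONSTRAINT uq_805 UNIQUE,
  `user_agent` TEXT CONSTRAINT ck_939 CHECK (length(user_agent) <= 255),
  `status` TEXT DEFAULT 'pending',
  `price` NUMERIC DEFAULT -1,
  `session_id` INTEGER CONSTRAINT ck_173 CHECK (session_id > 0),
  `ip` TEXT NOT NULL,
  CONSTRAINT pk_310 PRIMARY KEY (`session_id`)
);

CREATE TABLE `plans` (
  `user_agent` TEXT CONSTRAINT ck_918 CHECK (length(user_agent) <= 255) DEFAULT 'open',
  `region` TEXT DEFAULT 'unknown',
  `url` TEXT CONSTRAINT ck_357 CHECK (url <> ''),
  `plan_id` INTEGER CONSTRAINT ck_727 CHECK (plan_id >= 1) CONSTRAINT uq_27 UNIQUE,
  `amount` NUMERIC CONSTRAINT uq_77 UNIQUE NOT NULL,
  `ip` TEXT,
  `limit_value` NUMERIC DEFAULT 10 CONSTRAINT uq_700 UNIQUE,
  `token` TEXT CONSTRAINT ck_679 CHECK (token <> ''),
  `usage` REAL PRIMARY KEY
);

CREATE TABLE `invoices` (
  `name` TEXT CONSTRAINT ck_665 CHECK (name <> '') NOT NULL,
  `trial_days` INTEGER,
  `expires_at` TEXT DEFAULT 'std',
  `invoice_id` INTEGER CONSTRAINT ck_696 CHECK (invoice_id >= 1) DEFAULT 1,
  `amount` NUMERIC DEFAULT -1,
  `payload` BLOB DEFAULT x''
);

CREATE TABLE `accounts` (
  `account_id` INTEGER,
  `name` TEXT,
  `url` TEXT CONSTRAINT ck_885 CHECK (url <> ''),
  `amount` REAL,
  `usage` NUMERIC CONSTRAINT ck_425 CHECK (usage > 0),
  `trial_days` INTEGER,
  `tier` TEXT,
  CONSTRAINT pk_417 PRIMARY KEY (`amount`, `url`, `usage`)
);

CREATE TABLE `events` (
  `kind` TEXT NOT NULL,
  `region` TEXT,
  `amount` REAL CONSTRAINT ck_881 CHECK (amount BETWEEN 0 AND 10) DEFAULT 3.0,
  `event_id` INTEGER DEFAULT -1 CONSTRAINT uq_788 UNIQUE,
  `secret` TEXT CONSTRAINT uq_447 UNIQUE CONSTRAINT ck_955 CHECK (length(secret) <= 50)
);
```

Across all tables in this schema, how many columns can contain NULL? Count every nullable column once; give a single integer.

28

sessions: 8 nullable (secret, email, seats, domain, limit_value, user_agent, status, price — PK (session_id) and explicit NOT NULL columns excluded).
plans: 7 nullable (user_agent, region, url, plan_id, ip, limit_value, token — PK (usage) and explicit NOT NULL columns excluded).
invoices: 5 nullable (trial_days, expires_at, invoice_id, amount, payload — PK none and explicit NOT NULL columns excluded).
accounts: 4 nullable (account_id, name, trial_days, tier — PK (amount, url, usage) and explicit NOT NULL columns excluded).
events: 4 nullable (region, amount, event_id, secret — PK none and explicit NOT NULL columns excluded).
Total: 8 + 7 + 5 + 4 + 4 = 28.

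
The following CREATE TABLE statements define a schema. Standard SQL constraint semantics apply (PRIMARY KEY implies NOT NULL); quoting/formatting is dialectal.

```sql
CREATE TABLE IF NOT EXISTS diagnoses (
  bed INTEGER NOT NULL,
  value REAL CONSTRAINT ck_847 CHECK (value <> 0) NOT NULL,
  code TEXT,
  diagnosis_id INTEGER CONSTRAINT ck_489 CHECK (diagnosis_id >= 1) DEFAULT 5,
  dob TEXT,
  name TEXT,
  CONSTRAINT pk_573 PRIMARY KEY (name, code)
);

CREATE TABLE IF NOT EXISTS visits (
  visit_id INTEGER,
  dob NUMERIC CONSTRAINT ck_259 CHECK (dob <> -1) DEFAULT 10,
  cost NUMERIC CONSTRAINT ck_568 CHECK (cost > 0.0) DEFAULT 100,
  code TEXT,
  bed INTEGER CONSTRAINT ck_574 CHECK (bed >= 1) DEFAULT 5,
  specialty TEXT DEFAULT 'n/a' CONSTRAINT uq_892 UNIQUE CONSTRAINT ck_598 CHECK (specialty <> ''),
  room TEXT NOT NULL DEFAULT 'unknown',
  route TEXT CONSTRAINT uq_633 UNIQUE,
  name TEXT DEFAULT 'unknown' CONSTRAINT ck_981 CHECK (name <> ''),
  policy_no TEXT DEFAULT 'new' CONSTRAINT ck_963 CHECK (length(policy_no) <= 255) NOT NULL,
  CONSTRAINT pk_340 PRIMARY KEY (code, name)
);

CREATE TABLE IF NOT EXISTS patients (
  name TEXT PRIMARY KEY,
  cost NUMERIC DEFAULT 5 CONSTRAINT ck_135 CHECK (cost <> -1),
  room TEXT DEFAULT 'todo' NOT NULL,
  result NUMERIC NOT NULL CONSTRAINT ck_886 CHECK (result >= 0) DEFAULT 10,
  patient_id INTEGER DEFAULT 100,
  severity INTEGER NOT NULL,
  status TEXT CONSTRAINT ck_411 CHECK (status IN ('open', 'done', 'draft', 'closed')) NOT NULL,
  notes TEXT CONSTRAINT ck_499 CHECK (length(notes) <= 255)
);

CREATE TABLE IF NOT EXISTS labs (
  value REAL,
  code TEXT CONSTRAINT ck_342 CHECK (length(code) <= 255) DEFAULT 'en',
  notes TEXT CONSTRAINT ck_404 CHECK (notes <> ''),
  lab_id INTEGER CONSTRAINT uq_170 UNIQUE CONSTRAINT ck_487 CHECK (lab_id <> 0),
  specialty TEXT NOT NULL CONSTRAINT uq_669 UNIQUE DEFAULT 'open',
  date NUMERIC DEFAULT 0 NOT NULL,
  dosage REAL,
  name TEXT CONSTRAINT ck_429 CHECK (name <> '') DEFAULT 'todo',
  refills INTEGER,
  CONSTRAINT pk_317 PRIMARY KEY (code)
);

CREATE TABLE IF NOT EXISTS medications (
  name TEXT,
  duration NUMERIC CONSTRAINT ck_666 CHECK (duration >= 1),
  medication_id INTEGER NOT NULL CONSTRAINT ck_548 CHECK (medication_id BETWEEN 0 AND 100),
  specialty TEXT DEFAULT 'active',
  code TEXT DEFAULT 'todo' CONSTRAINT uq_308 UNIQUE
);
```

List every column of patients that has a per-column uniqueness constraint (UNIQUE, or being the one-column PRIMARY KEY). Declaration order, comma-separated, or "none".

- name: single-column PRIMARY KEY → unique.
- cost: no UNIQUE or single-column PK constraint.
- room: no UNIQUE or single-column PK constraint.
- result: no UNIQUE or single-column PK constraint.
- patient_id: no UNIQUE or single-column PK constraint.
- severity: no UNIQUE or single-column PK constraint.
- status: no UNIQUE or single-column PK constraint.
- notes: no UNIQUE or single-column PK constraint.

name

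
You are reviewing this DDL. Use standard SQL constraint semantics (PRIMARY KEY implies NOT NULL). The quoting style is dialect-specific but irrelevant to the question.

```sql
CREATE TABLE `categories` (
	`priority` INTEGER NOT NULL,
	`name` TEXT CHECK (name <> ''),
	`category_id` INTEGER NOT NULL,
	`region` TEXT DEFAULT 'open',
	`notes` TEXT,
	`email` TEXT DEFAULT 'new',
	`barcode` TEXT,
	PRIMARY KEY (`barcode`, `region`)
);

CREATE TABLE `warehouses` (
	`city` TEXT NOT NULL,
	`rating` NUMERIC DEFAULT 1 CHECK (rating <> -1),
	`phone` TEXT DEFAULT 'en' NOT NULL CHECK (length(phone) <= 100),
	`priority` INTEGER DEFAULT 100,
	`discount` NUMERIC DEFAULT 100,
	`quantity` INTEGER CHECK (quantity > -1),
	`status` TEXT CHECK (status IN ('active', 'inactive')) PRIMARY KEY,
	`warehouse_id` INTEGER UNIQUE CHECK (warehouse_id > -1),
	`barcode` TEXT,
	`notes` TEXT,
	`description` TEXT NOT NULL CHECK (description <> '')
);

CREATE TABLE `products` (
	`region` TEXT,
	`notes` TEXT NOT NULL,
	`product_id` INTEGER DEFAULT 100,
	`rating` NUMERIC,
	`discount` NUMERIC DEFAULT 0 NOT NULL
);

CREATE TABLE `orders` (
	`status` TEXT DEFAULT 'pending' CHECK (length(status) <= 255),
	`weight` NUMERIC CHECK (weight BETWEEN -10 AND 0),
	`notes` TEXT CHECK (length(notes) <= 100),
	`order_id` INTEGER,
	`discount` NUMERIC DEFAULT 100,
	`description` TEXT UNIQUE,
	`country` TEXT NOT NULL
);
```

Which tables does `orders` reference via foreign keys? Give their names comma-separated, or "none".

none

No column in orders has a REFERENCES clause.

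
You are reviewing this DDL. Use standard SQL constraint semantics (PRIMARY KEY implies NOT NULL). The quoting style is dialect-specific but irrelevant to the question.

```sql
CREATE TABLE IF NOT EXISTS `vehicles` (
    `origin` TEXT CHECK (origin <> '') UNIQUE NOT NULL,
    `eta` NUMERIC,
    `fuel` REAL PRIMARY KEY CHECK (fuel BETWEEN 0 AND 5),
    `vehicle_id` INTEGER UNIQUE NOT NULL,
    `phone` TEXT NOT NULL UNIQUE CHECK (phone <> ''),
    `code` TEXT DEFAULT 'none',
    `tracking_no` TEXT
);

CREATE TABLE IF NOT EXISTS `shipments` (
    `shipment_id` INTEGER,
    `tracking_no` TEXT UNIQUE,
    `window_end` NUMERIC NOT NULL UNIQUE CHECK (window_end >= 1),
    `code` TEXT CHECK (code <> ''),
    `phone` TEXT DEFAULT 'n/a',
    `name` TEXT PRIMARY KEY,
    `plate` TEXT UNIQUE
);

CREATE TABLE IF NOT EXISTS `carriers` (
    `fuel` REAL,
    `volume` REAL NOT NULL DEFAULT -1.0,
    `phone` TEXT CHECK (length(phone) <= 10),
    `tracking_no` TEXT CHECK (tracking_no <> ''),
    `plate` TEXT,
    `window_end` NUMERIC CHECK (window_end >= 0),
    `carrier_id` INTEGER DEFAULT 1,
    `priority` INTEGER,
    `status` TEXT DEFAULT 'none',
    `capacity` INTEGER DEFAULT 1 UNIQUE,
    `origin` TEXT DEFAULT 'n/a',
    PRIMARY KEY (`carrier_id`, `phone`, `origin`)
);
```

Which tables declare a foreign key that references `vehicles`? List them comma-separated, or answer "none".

none

No REFERENCES clause anywhere in the schema names vehicles.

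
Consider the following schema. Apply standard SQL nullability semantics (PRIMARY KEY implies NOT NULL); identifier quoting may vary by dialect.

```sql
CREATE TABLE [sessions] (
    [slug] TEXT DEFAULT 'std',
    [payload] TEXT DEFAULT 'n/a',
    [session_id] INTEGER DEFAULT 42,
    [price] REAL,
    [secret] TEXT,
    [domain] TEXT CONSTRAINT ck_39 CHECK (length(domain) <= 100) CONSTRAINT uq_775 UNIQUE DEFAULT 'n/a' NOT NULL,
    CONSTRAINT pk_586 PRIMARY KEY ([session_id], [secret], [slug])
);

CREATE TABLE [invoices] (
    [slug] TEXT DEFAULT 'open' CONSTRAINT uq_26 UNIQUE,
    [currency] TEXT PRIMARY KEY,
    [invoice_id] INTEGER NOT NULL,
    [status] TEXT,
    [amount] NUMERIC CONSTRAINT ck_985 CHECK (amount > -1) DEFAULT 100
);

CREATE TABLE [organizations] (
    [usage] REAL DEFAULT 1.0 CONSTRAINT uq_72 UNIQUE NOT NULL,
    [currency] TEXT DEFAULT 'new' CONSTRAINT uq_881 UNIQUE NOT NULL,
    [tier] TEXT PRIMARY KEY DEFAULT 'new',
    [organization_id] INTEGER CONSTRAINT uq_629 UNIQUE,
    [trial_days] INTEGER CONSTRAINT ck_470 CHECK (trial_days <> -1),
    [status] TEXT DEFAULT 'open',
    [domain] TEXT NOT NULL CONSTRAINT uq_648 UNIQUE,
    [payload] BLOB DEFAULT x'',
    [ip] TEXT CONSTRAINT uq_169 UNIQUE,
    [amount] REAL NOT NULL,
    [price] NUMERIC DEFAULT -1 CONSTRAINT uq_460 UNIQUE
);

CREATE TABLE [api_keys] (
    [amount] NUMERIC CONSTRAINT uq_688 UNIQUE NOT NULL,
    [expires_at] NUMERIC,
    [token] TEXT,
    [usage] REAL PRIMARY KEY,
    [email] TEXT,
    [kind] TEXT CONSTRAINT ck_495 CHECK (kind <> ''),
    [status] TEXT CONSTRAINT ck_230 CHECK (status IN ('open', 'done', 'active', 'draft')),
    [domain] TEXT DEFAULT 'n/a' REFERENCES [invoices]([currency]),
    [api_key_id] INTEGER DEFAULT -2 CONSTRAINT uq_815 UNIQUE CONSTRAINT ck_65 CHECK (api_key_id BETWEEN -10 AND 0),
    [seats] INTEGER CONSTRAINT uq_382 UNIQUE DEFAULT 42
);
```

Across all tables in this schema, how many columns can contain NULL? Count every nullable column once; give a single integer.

19

sessions: 2 nullable (payload, price — PK (session_id, secret, slug) and explicit NOT NULL columns excluded).
invoices: 3 nullable (slug, status, amount — PK (currency) and explicit NOT NULL columns excluded).
organizations: 6 nullable (organization_id, trial_days, status, payload, ip, price — PK (tier) and explicit NOT NULL columns excluded).
api_keys: 8 nullable (expires_at, token, email, kind, status, domain, api_key_id, seats — PK (usage) and explicit NOT NULL columns excluded).
Total: 2 + 3 + 6 + 8 = 19.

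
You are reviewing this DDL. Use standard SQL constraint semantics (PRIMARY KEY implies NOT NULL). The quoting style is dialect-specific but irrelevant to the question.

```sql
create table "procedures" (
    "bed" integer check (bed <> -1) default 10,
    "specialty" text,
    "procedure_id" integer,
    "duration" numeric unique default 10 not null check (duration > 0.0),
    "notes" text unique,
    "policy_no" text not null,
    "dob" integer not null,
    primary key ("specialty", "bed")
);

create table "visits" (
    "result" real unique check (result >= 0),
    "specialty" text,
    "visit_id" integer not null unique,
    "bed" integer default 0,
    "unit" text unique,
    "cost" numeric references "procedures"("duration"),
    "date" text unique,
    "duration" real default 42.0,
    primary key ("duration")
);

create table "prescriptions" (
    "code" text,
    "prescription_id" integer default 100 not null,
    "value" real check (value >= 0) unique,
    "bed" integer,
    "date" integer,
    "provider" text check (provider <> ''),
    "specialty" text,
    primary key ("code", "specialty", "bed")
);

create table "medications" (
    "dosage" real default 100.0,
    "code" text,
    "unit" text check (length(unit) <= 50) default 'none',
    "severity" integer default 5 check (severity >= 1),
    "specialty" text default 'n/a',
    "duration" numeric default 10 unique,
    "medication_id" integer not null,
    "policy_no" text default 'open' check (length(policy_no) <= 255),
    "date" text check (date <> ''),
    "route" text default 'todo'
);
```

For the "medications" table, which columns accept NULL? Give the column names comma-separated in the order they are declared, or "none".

- dosage: DEFAULT only fills an omitted column; an explicit NULL is still allowed → nullable.
- code: no NOT NULL constraint applies → nullable.
- unit: CHECK does not forbid NULL (a CHECK constraint passes when its expression is NULL) → nullable.
- severity: CHECK does not forbid NULL (a CHECK constraint passes when its expression is NULL) → nullable.
- specialty: DEFAULT only fills an omitted column; an explicit NULL is still allowed → nullable.
- duration: UNIQUE does not imply NOT NULL → nullable.
- medication_id: declared NOT NULL → not nullable.
- policy_no: CHECK does not forbid NULL (a CHECK constraint passes when its expression is NULL) → nullable.
- date: CHECK does not forbid NULL (a CHECK constraint passes when its expression is NULL) → nullable.
- route: DEFAULT only fills an omitted column; an explicit NULL is still allowed → nullable.

dosage, code, unit, severity, specialty, duration, policy_no, date, route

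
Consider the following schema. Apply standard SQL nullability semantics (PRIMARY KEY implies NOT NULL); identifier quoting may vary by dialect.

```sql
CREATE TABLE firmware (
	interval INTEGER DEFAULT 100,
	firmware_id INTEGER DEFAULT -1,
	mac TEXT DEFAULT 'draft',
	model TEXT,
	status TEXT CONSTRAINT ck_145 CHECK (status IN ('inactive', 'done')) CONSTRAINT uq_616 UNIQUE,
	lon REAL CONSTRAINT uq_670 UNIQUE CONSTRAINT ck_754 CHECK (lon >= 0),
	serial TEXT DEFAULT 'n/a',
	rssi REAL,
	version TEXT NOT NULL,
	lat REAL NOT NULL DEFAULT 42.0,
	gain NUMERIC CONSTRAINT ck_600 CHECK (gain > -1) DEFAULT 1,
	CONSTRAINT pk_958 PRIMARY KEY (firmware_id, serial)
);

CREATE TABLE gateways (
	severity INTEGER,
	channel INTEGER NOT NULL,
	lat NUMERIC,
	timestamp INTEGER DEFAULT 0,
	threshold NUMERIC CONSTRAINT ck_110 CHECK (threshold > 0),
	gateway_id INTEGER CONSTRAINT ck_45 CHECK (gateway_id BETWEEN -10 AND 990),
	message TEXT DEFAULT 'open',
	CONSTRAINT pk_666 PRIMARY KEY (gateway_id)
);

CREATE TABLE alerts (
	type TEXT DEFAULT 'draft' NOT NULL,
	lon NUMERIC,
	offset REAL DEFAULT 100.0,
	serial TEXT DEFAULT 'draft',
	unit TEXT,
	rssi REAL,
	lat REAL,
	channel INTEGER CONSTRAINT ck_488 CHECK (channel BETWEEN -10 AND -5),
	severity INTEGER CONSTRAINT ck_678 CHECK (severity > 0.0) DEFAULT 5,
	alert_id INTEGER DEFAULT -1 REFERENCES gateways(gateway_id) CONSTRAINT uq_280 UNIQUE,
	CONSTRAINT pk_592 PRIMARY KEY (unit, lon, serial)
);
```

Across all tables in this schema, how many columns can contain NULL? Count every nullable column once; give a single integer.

18

firmware: 7 nullable (interval, mac, model, status, lon, rssi, gain — PK (firmware_id, serial) and explicit NOT NULL columns excluded).
gateways: 5 nullable (severity, lat, timestamp, threshold, message — PK (gateway_id) and explicit NOT NULL columns excluded).
alerts: 6 nullable (offset, rssi, lat, channel, severity, alert_id — PK (unit, lon, serial) and explicit NOT NULL columns excluded).
Total: 7 + 5 + 6 = 18.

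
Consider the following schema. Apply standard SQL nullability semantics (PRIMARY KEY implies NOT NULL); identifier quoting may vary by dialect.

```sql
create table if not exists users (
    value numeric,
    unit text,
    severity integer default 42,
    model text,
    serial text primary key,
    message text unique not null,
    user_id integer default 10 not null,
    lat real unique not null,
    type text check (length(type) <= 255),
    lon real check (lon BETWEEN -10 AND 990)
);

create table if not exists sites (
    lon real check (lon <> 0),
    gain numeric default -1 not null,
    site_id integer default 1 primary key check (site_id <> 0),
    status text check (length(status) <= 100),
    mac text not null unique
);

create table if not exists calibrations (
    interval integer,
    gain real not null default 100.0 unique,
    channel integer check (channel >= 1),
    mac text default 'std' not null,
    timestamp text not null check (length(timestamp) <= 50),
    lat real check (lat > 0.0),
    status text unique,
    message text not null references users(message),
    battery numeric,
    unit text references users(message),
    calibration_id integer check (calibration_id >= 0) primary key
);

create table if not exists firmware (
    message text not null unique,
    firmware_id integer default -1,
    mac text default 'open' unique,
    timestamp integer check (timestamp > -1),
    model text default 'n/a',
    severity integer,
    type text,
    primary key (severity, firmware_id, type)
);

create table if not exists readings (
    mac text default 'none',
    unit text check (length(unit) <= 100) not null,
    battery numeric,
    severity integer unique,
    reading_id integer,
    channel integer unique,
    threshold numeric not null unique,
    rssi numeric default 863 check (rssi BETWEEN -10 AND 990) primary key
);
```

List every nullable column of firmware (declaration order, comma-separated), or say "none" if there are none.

mac, timestamp, model

- message: declared NOT NULL → not nullable.
- firmware_id: part of the PRIMARY KEY, which implies NOT NULL → not nullable.
- mac: UNIQUE does not imply NOT NULL → nullable.
- timestamp: CHECK does not forbid NULL (a CHECK constraint passes when its expression is NULL) → nullable.
- model: DEFAULT only fills an omitted column; an explicit NULL is still allowed → nullable.
- severity: part of the PRIMARY KEY, which implies NOT NULL → not nullable.
- type: part of the PRIMARY KEY, which implies NOT NULL → not nullable.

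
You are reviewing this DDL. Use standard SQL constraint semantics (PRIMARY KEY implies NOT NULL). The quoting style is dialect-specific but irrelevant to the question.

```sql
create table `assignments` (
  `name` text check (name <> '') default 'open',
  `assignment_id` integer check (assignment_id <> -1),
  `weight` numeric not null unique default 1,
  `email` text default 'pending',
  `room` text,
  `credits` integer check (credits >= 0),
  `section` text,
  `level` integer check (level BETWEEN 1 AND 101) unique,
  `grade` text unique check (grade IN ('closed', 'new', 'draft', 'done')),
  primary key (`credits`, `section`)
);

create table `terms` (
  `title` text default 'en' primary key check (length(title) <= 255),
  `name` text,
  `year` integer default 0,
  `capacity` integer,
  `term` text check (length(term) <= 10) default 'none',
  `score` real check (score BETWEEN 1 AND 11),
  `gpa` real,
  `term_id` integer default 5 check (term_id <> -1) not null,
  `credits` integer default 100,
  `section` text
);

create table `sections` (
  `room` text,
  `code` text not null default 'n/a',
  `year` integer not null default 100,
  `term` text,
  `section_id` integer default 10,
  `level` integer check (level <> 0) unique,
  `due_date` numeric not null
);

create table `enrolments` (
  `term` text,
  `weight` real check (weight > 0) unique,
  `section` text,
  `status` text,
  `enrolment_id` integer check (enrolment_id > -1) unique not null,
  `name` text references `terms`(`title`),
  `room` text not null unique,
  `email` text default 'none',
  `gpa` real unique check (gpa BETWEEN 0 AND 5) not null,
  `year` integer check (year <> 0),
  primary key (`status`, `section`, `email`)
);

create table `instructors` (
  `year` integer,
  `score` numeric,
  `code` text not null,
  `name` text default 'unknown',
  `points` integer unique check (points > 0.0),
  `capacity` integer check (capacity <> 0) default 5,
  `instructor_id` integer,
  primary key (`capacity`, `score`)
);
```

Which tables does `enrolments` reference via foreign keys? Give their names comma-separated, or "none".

terms

- name REFERENCES terms(title).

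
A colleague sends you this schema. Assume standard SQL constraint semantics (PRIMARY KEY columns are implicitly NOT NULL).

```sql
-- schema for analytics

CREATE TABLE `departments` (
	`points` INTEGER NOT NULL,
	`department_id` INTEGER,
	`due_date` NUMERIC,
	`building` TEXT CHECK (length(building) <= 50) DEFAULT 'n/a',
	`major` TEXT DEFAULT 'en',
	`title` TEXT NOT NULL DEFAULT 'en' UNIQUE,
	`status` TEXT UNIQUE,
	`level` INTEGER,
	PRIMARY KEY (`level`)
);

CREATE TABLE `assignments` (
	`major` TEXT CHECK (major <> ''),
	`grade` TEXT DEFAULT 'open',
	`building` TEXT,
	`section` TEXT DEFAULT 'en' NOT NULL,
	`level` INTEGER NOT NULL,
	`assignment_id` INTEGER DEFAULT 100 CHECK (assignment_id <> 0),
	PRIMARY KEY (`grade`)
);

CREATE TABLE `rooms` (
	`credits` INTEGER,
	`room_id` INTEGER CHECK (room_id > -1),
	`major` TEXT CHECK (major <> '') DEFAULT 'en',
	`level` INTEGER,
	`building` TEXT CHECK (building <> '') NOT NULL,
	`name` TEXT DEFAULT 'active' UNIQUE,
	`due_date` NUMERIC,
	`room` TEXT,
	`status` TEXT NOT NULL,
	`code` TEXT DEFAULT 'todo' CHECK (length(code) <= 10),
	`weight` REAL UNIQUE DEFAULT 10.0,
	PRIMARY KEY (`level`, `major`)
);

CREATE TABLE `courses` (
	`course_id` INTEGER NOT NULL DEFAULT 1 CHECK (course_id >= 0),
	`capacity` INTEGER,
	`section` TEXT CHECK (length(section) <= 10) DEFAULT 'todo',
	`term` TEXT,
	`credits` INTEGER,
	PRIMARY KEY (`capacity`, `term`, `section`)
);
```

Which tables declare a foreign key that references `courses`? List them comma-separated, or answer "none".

none

No REFERENCES clause anywhere in the schema names courses.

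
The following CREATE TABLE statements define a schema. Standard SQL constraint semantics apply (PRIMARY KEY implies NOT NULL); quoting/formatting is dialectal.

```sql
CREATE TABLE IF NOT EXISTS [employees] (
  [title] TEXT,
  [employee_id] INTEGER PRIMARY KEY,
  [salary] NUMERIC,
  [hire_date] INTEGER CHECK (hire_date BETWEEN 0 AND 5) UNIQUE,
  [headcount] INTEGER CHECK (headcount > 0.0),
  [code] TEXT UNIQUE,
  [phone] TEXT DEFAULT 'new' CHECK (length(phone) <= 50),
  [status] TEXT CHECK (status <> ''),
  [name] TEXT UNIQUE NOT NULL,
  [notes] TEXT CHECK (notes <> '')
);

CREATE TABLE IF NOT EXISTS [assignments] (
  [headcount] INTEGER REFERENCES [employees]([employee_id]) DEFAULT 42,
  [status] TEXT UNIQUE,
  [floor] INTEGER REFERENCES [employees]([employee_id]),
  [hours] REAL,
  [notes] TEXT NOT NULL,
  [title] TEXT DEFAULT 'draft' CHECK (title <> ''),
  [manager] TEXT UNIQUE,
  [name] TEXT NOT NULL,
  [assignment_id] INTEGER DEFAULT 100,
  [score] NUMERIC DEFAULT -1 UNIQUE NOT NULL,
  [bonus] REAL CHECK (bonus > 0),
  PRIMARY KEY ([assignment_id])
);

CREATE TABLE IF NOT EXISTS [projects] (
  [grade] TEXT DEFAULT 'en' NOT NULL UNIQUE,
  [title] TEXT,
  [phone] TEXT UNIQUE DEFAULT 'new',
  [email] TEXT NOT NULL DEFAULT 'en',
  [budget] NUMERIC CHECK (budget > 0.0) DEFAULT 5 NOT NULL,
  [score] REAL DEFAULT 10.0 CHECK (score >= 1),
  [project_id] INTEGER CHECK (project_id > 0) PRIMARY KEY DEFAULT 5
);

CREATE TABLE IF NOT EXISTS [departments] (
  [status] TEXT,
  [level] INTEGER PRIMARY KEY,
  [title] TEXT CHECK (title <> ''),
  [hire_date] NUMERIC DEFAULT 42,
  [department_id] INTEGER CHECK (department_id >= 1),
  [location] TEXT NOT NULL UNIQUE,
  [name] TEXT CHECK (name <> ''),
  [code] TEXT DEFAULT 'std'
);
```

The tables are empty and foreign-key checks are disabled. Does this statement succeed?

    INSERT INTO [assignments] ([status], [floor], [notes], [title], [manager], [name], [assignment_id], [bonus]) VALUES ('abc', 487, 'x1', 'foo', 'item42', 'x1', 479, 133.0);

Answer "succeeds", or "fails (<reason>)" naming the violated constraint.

NOT NULL columns: assignment_id is supplied; name is supplied; notes is supplied; score defaults to -1.
CHECK constraints: 'foo' satisfies (title <> ''); 133.0 satisfies (bonus > 0).
No constraint is violated.

succeeds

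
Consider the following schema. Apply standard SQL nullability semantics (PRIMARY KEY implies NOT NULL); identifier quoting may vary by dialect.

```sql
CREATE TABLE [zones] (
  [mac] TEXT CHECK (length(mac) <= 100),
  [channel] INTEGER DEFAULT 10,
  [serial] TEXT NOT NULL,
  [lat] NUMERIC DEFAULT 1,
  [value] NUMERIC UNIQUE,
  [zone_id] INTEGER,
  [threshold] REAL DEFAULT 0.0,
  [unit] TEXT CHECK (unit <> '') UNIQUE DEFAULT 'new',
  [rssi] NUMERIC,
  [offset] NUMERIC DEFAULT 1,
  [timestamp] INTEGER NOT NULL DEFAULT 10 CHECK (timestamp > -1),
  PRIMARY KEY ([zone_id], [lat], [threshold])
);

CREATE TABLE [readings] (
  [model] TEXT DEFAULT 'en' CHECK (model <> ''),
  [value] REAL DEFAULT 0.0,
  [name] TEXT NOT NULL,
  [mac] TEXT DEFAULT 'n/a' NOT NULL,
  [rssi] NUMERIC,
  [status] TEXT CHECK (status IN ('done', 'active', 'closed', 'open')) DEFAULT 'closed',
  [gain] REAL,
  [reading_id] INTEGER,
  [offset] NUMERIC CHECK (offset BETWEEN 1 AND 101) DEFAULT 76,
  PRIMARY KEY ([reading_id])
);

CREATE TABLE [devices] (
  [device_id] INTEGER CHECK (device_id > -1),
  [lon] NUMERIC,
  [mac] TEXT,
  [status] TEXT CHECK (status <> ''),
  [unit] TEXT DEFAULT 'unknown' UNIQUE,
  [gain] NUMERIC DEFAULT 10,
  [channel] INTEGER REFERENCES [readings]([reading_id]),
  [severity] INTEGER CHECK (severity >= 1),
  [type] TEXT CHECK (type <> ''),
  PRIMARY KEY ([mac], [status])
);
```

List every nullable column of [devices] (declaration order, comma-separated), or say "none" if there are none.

device_id, lon, unit, gain, channel, severity, type

- device_id: CHECK does not forbid NULL (a CHECK constraint passes when its expression is NULL) → nullable.
- lon: no NOT NULL constraint applies → nullable.
- mac: part of the PRIMARY KEY, which implies NOT NULL → not nullable.
- status: part of the PRIMARY KEY, which implies NOT NULL → not nullable.
- unit: UNIQUE does not imply NOT NULL → nullable.
- gain: DEFAULT only fills an omitted column; an explicit NULL is still allowed → nullable.
- channel: a foreign key column may be NULL unless separately constrained → nullable.
- severity: CHECK does not forbid NULL (a CHECK constraint passes when its expression is NULL) → nullable.
- type: CHECK does not forbid NULL (a CHECK constraint passes when its expression is NULL) → nullable.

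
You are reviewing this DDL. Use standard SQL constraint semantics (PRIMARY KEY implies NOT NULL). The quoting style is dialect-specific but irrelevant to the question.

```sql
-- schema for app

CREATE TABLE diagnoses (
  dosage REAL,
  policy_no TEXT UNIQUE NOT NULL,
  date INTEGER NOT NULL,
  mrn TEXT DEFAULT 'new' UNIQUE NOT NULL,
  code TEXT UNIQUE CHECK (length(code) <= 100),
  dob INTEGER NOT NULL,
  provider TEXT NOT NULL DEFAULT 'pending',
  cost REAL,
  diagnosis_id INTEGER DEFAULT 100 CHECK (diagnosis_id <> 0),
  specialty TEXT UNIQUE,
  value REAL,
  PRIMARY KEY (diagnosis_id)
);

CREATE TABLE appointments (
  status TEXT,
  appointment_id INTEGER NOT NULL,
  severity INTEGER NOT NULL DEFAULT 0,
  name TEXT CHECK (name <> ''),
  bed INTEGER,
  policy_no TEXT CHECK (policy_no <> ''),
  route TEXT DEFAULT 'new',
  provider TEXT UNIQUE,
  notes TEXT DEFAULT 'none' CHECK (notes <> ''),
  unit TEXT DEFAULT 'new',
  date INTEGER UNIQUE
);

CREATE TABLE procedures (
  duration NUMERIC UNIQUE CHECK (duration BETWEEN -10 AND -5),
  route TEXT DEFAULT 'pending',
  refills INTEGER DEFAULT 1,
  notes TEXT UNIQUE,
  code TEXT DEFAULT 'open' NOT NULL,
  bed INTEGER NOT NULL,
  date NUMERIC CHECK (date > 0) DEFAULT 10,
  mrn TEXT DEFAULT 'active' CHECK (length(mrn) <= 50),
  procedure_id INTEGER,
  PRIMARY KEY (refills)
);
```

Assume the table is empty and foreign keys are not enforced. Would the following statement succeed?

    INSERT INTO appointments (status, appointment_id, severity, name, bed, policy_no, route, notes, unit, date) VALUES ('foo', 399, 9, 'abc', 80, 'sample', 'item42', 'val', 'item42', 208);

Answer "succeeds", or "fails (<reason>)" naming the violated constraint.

NOT NULL columns: appointment_id is supplied; severity is supplied.
CHECK constraints: 'abc' satisfies (name <> ''); 'sample' satisfies (policy_no <> ''); 'val' satisfies (notes <> '').
No constraint is violated.

succeeds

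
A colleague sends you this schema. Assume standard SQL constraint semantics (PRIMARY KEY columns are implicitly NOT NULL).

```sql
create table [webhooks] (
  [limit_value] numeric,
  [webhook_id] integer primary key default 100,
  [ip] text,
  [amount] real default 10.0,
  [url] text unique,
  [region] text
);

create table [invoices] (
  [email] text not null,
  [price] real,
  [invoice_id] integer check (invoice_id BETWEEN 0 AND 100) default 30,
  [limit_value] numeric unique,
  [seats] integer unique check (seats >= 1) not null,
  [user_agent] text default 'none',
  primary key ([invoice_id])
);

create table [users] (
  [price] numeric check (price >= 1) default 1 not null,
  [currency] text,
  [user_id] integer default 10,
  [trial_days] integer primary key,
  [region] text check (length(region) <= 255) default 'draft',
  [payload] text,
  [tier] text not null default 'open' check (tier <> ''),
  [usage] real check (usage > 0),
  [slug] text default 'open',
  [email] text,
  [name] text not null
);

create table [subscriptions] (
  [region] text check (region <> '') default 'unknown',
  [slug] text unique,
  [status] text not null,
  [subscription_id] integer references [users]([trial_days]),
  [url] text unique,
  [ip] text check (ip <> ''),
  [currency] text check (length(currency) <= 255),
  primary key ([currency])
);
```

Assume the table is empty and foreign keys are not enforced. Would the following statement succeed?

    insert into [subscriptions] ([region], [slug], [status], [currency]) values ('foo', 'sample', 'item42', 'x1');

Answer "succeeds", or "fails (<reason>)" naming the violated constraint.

NOT NULL columns: currency is supplied; status is supplied.
CHECK constraints: 'foo' satisfies (region <> ''); 'x1' satisfies (length(currency) <= 255).
No constraint is violated.

succeeds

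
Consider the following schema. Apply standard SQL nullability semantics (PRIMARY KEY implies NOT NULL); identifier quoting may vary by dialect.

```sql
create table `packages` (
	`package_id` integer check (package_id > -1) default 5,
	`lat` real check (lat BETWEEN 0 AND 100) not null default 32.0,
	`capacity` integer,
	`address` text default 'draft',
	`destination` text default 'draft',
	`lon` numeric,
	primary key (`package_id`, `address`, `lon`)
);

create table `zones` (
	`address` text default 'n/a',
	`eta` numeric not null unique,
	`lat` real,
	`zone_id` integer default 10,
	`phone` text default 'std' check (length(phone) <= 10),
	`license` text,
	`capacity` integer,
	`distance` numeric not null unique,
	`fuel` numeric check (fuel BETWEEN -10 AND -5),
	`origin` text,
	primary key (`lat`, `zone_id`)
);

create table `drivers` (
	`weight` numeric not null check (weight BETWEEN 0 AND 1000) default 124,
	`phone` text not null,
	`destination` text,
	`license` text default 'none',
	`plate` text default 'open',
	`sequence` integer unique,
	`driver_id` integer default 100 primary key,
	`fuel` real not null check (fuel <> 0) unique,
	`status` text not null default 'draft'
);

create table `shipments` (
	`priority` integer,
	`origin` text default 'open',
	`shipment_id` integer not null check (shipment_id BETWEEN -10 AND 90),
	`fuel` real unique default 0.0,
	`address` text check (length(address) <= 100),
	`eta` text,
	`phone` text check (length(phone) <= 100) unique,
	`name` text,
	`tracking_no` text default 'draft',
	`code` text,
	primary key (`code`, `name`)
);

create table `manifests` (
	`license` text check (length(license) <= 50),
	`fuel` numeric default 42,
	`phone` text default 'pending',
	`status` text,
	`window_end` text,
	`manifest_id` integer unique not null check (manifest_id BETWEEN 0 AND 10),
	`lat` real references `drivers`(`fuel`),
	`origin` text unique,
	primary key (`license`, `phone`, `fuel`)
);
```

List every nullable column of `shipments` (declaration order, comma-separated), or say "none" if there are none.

priority, origin, fuel, address, eta, phone, tracking_no

- priority: no NOT NULL constraint applies → nullable.
- origin: DEFAULT only fills an omitted column; an explicit NULL is still allowed → nullable.
- shipment_id: declared NOT NULL → not nullable.
- fuel: UNIQUE does not imply NOT NULL → nullable.
- address: CHECK does not forbid NULL (a CHECK constraint passes when its expression is NULL) → nullable.
- eta: no NOT NULL constraint applies → nullable.
- phone: CHECK does not forbid NULL (a CHECK constraint passes when its expression is NULL) → nullable.
- name: part of the PRIMARY KEY, which implies NOT NULL → not nullable.
- tracking_no: DEFAULT only fills an omitted column; an explicit NULL is still allowed → nullable.
- code: part of the PRIMARY KEY, which implies NOT NULL → not nullable.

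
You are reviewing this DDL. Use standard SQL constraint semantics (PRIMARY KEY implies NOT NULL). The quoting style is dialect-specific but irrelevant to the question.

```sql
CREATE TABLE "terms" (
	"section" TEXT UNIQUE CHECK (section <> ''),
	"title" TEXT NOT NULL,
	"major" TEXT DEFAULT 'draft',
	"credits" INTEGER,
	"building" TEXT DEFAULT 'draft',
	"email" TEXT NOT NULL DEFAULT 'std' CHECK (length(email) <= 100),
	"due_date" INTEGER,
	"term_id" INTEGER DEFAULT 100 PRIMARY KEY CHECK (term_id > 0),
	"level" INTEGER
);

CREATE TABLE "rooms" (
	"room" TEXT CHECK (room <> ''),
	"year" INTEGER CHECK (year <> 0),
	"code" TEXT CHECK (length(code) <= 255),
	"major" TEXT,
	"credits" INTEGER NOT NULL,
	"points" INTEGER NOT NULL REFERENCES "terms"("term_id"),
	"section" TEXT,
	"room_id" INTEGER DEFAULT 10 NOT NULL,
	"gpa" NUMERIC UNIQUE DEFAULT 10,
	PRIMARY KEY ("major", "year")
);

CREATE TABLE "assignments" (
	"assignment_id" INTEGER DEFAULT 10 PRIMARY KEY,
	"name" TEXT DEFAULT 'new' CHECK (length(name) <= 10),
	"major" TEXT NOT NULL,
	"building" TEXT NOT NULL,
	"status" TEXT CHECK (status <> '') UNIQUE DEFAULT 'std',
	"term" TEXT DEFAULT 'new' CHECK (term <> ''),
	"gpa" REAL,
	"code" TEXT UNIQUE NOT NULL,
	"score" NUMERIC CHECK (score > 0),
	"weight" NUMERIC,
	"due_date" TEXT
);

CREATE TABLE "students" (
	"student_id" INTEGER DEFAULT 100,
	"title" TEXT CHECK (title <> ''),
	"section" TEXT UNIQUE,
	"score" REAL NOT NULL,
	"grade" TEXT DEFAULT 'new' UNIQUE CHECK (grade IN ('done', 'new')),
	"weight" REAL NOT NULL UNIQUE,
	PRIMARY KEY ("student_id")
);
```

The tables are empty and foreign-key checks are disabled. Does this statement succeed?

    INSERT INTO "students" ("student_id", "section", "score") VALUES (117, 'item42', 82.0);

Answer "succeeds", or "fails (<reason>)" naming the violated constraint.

weight is omitted from the column list and has no DEFAULT, so it would receive NULL.
But weight is declared NOT NULL.

fails (NOT NULL on weight)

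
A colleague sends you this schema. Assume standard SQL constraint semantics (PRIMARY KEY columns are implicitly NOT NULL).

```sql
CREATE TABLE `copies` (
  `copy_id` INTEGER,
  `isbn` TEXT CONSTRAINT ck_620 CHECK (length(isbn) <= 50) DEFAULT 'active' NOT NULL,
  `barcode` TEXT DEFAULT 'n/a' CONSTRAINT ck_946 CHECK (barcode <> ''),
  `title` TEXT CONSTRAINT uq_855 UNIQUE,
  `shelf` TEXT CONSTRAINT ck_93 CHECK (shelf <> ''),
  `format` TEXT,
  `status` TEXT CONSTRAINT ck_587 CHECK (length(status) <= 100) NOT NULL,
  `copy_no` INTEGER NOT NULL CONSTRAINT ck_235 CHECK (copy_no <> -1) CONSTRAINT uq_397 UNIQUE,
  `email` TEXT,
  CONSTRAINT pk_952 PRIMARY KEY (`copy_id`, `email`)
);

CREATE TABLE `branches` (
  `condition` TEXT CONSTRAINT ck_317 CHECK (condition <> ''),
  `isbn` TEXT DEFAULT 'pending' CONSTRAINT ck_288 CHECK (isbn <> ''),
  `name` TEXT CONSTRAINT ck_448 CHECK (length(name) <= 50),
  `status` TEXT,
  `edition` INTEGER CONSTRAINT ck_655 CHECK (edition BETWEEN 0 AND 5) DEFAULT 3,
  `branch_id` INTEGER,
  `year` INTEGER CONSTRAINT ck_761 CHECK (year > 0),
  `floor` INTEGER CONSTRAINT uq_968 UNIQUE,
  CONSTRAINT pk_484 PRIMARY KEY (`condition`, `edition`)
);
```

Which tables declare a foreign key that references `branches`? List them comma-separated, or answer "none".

none

No REFERENCES clause anywhere in the schema names branches.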